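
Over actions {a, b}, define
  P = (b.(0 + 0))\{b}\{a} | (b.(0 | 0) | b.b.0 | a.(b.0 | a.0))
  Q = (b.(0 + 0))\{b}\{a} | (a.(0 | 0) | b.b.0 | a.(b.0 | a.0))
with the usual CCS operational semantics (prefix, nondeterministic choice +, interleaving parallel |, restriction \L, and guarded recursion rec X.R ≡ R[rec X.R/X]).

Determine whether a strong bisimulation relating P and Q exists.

not bisimilar

P's transition system — 30 states:
  p0 = (b.(0 + 0))\{b}\{a} | (b.(0 | 0) | b.b.0 | a.(b.0 | a.0)) | ··a··> p1, ··b··> p2, ··b··> p3
  p1 = (b.(0 + 0))\{b}\{a} | (b.(0 | 0) | b.b.0 | (b.0 | a.0)) | ··a··> p4, ··b··> p5, ··b··> p6, ··b··> p7
  p2 = (b.(0 + 0))\{b}\{a} | (0 | 0 | b.b.0 | a.(b.0 | a.0)) | ··a··> p5, ··b··> p8
  p3 = (b.(0 + 0))\{b}\{a} | (b.(0 | 0) | b.0 | a.(b.0 | a.0)) | ··a··> p6, ··b··> p8, ··b··> p9
  p4 = (b.(0 + 0))\{b}\{a} | (b.(0 | 0) | b.b.0 | (b.0 | 0)) | ··b··> p10, ··b··> p11, ··b··> p12
  p5 = (b.(0 + 0))\{b}\{a} | (0 | 0 | b.b.0 | (b.0 | a.0)) | ··a··> p10, ··b··> p13, ··b··> p14
  p6 = (b.(0 + 0))\{b}\{a} | (b.(0 | 0) | b.0 | (b.0 | a.0)) | ··a··> p11, ··b··> p13, ··b··> p15, ··b··> p16
  p7 = (b.(0 + 0))\{b}\{a} | (b.(0 | 0) | b.b.0 | (0 | a.0)) | ··a··> p12, ··b··> p14, ··b··> p16
  p8 = (b.(0 + 0))\{b}\{a} | (0 | 0 | b.0 | a.(b.0 | a.0)) | ··a··> p13, ··b··> p17
  p9 = (b.(0 + 0))\{b}\{a} | (b.(0 | 0) | 0 | a.(b.0 | a.0)) | ··a··> p15, ··b··> p17
  p10 = (b.(0 + 0))\{b}\{a} | (0 | 0 | b.b.0 | (b.0 | 0)) | ··b··> p18, ··b··> p19
  p11 = (b.(0 + 0))\{b}\{a} | (b.(0 | 0) | b.0 | (b.0 | 0)) | ··b··> p18, ··b··> p20, ··b··> p21
  p12 = (b.(0 + 0))\{b}\{a} | (b.(0 | 0) | b.b.0 | (0 | 0)) | ··b··> p19, ··b··> p21
  p13 = (b.(0 + 0))\{b}\{a} | (0 | 0 | b.0 | (b.0 | a.0)) | ··a··> p18, ··b··> p22, ··b··> p23
  p14 = (b.(0 + 0))\{b}\{a} | (0 | 0 | b.b.0 | (0 | a.0)) | ··a··> p19, ··b··> p23
  p15 = (b.(0 + 0))\{b}\{a} | (b.(0 | 0) | 0 | (b.0 | a.0)) | ··a··> p20, ··b··> p22, ··b··> p24
  p16 = (b.(0 + 0))\{b}\{a} | (b.(0 | 0) | b.0 | (0 | a.0)) | ··a··> p21, ··b··> p23, ··b··> p24
  p17 = (b.(0 + 0))\{b}\{a} | (0 | 0 | 0 | a.(b.0 | a.0)) | ··a··> p22
  p18 = (b.(0 + 0))\{b}\{a} | (0 | 0 | b.0 | (b.0 | 0)) | ··b··> p25, ··b··> p26
  p19 = (b.(0 + 0))\{b}\{a} | (0 | 0 | b.b.0 | (0 | 0)) | ··b··> p26
  p20 = (b.(0 + 0))\{b}\{a} | (b.(0 | 0) | 0 | (b.0 | 0)) | ··b··> p25, ··b··> p27
  p21 = (b.(0 + 0))\{b}\{a} | (b.(0 | 0) | b.0 | (0 | 0)) | ··b··> p26, ··b··> p27
  p22 = (b.(0 + 0))\{b}\{a} | (0 | 0 | 0 | (b.0 | a.0)) | ··a··> p25, ··b··> p28
  p23 = (b.(0 + 0))\{b}\{a} | (0 | 0 | b.0 | (0 | a.0)) | ··a··> p26, ··b··> p28
  p24 = (b.(0 + 0))\{b}\{a} | (b.(0 | 0) | 0 | (0 | a.0)) | ··a··> p27, ··b··> p28
  p25 = (b.(0 + 0))\{b}\{a} | (0 | 0 | 0 | (b.0 | 0)) | ··b··> p29
  p26 = (b.(0 + 0))\{b}\{a} | (0 | 0 | b.0 | (0 | 0)) | ··b··> p29
  p27 = (b.(0 + 0))\{b}\{a} | (b.(0 | 0) | 0 | (0 | 0)) | ··b··> p29
  p28 = (b.(0 + 0))\{b}\{a} | (0 | 0 | 0 | (0 | a.0)) | ··a··> p29
  p29 = (b.(0 + 0))\{b}\{a} | (0 | 0 | 0 | (0 | 0)) | ∅
Q's transition system — 30 states:
  q0 = (b.(0 + 0))\{b}\{a} | (a.(0 | 0) | b.b.0 | a.(b.0 | a.0)) | ··a··> q1, ··a··> q2, ··b··> q3
  q1 = (b.(0 + 0))\{b}\{a} | (0 | 0 | b.b.0 | a.(b.0 | a.0)) | ··a··> q4, ··b··> q5
  q2 = (b.(0 + 0))\{b}\{a} | (a.(0 | 0) | b.b.0 | (b.0 | a.0)) | ··a··> q4, ··a··> q6, ··b··> q7, ··b··> q8
  q3 = (b.(0 + 0))\{b}\{a} | (a.(0 | 0) | b.0 | a.(b.0 | a.0)) | ··a··> q5, ··a··> q7, ··b··> q9
  q4 = (b.(0 + 0))\{b}\{a} | (0 | 0 | b.b.0 | (b.0 | a.0)) | ··a··> q10, ··b··> q11, ··b··> q12
  q5 = (b.(0 + 0))\{b}\{a} | (0 | 0 | b.0 | a.(b.0 | a.0)) | ··a··> q11, ··b··> q13
  q6 = (b.(0 + 0))\{b}\{a} | (a.(0 | 0) | b.b.0 | (b.0 | 0)) | ··a··> q10, ··b··> q14, ··b··> q15
  q7 = (b.(0 + 0))\{b}\{a} | (a.(0 | 0) | b.0 | (b.0 | a.0)) | ··a··> q11, ··a··> q14, ··b··> q16, ··b··> q17
  q8 = (b.(0 + 0))\{b}\{a} | (a.(0 | 0) | b.b.0 | (0 | a.0)) | ··a··> q12, ··a··> q15, ··b··> q17
  q9 = (b.(0 + 0))\{b}\{a} | (a.(0 | 0) | 0 | a.(b.0 | a.0)) | ··a··> q13, ··a··> q16
  q10 = (b.(0 + 0))\{b}\{a} | (0 | 0 | b.b.0 | (b.0 | 0)) | ··b··> q18, ··b··> q19
  q11 = (b.(0 + 0))\{b}\{a} | (0 | 0 | b.0 | (b.0 | a.0)) | ··a··> q18, ··b··> q20, ··b··> q21
  q12 = (b.(0 + 0))\{b}\{a} | (0 | 0 | b.b.0 | (0 | a.0)) | ··a··> q19, ··b··> q21
  q13 = (b.(0 + 0))\{b}\{a} | (0 | 0 | 0 | a.(b.0 | a.0)) | ··a··> q20
  q14 = (b.(0 + 0))\{b}\{a} | (a.(0 | 0) | b.0 | (b.0 | 0)) | ··a··> q18, ··b··> q22, ··b··> q23
  q15 = (b.(0 + 0))\{b}\{a} | (a.(0 | 0) | b.b.0 | (0 | 0)) | ··a··> q19, ··b··> q23
  q16 = (b.(0 + 0))\{b}\{a} | (a.(0 | 0) | 0 | (b.0 | a.0)) | ··a··> q20, ··a··> q22, ··b··> q24
  q17 = (b.(0 + 0))\{b}\{a} | (a.(0 | 0) | b.0 | (0 | a.0)) | ··a··> q21, ··a··> q23, ··b··> q24
  q18 = (b.(0 + 0))\{b}\{a} | (0 | 0 | b.0 | (b.0 | 0)) | ··b··> q25, ··b··> q26
  q19 = (b.(0 + 0))\{b}\{a} | (0 | 0 | b.b.0 | (0 | 0)) | ··b··> q26
  q20 = (b.(0 + 0))\{b}\{a} | (0 | 0 | 0 | (b.0 | a.0)) | ··a··> q25, ··b··> q27
  q21 = (b.(0 + 0))\{b}\{a} | (0 | 0 | b.0 | (0 | a.0)) | ··a··> q26, ··b··> q27
  q22 = (b.(0 + 0))\{b}\{a} | (a.(0 | 0) | 0 | (b.0 | 0)) | ··a··> q25, ··b··> q28
  q23 = (b.(0 + 0))\{b}\{a} | (a.(0 | 0) | b.0 | (0 | 0)) | ··a··> q26, ··b··> q28
  q24 = (b.(0 + 0))\{b}\{a} | (a.(0 | 0) | 0 | (0 | a.0)) | ··a··> q27, ··a··> q28
  q25 = (b.(0 + 0))\{b}\{a} | (0 | 0 | 0 | (b.0 | 0)) | ··b··> q29
  q26 = (b.(0 + 0))\{b}\{a} | (0 | 0 | b.0 | (0 | 0)) | ··b··> q29
  q27 = (b.(0 + 0))\{b}\{a} | (0 | 0 | 0 | (0 | a.0)) | ··a··> q29
  q28 = (b.(0 + 0))\{b}\{a} | (a.(0 | 0) | 0 | (0 | 0)) | ··a··> q29
  q29 = (b.(0 + 0))\{b}\{a} | (0 | 0 | 0 | (0 | 0)) | ∅
Partition-refinement fixed point:
  B0 = {p0}
  B1 = {p2, p3, q1}
  B2 = {p8, p9, q5}
  B3 = {p17, q13}
  B4 = {p22, p23, p24, q20, q21, q22, q23}
  B5 = {p28, q27, q28}
  B6 = {p29, q29}
  B7 = {p25, p26, p27, q25, q26}
  B8 = {p13, p14, p15, p16, q11, q12, q14, q15}
  B9 = {p18, p19, p20, p21, q18, q19}
  B10 = {p5, p6, p7, q4, q6}
  B11 = {p10, p11, p12, q10}
  B12 = {p1}
  B13 = {p4}
  B14 = {q0}
  B15 = {q3}
  B16 = {q7, q8}
  B17 = {q16, q17}
  B18 = {q24}
  B19 = {q9}
  B20 = {q2}
p0 ∈ B0, q0 ∈ B14 → different blocks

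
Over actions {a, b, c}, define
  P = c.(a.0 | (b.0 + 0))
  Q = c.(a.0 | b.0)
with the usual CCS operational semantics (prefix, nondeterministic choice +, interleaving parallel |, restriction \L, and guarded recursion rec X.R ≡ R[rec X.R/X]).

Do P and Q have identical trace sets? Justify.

P's transition system — 5 states:
  u0 = c.(a.0 | (b.0 + 0)) | =c=> u1
  u1 = a.0 | (b.0 + 0) | =a=> u2, =b=> u3
  u2 = 0 | (b.0 + 0) | =b=> u4
  u3 = a.0 | 0 | =a=> u4
  u4 = 0 | 0 | ∅
Q's transition system — 5 states:
  v0 = c.(a.0 | b.0) | =c=> v1
  v1 = a.0 | b.0 | =a=> v2, =b=> v3
  v2 = 0 | b.0 | =b=> v4
  v3 = a.0 | 0 | =a=> v4
  v4 = 0 | 0 | ∅
Bisimilarity quotient blocks:
  B0 = {u0, v0}
  B1 = {u1, v1}
  B2 = {u2, v2}
  B3 = {u4, v4}
  B4 = {u3, v3}
u0 ∈ B0, v0 ∈ B0 → same block
Bisimilar ⇒ trace-equivalent.

trace-equivalent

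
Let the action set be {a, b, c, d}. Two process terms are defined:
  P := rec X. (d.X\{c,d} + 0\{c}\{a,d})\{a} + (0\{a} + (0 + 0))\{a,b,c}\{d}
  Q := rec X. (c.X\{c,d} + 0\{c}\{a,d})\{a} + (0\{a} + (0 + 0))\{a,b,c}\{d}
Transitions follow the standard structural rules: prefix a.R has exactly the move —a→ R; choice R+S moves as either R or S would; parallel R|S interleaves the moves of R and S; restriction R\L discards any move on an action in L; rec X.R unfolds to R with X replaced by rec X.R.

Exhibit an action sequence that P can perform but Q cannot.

P's transition system — 2 states:
  p0 = rec X. (d.X\{c,d} + 0\{c}\{a,d})\{a} + (0\{a} + (0 + 0))\{a,b,c}\{d} → ··d··> p1
  p1 = (rec X. (d.X\{c,d} + 0\{c}\{a,d})\{a} + (0\{a} + (0 + 0))\{a,b,c}\{d})\{c,d}\{a} → (no moves)
Q's transition system — 2 states:
  q0 = rec X. (c.X\{c,d} + 0\{c}\{a,d})\{a} + (0\{a} + (0 + 0))\{a,b,c}\{d} → ··c··> q1
  q1 = (rec X. (c.X\{c,d} + 0\{c}\{a,d})\{a} + (0\{a} + (0 + 0))\{a,b,c}\{d})\{c,d}\{a} → (no moves)
Trace ⟨d⟩ through P, begin at {p0}:
  step 1 (d): {p1}
  — P admits the full trace.
Trace ⟨d⟩ through Q, begin at {q0}:
  step 1 (d): ∅  — Q cannot continue

d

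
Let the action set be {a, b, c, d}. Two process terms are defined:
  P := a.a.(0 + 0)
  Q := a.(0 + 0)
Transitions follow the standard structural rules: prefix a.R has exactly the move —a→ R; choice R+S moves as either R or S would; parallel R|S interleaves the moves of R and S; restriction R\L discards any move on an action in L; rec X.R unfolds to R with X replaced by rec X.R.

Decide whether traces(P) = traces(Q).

traces(P) ≠ traces(Q) — witness ⟨aa⟩

LTS(P): 3 reachable states
  p0 = a.a.(0 + 0) → -a-> p1
  p1 = a.(0 + 0) → -a-> p2
  p2 = 0 + 0 → ·
LTS(Q): 2 reachable states
  q0 = a.(0 + 0) → -a-> q1
  q1 = 0 + 0 → ·
Run σ = ⟨aa⟩ on P: start {p0}
  after a @ step 1: {p1}
  after a @ step 2: {p2}
  — P admits the full trace.
Run σ = ⟨aa⟩ on Q: start {q0}
  after a @ step 1: {q1}
  after a @ step 2: ∅  — Q cannot continue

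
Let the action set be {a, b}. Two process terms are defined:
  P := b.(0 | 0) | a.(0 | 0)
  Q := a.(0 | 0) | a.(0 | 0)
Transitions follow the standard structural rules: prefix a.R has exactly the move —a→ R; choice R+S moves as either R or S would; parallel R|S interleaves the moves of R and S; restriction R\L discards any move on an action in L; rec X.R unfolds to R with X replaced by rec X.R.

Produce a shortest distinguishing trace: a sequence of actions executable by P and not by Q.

b

Reachable graph of P (4 states):
  s0 = b.(0 | 0) | a.(0 | 0) | =a=> s1, =b=> s2
  s1 = b.(0 | 0) | (0 | 0) | =b=> s3
  s2 = 0 | 0 | a.(0 | 0) | =a=> s3
  s3 = 0 | 0 | (0 | 0) | ∅
Reachable graph of Q (4 states):
  t0 = a.(0 | 0) | a.(0 | 0) | =a=> t1, =a=> t2
  t1 = 0 | 0 | a.(0 | 0) | =a=> t3
  t2 = a.(0 | 0) | (0 | 0) | =a=> t3
  t3 = 0 | 0 | (0 | 0) | ∅
Run σ = ⟨b⟩ on P: start {s0}
  step 1 (b): {s2}
  P completes σ.
Run σ = ⟨b⟩ on Q: start {t0}
  step 1 (b): no successor for Q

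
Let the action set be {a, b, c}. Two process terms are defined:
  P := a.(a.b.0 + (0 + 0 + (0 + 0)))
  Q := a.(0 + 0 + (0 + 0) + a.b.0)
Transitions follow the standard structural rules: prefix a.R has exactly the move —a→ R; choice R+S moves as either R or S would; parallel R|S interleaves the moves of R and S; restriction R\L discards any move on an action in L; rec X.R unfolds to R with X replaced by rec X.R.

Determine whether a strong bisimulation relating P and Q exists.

Reachable graph of P (4 states):
  s0 = a.(a.b.0 + (0 + 0 + (0 + 0))) → --a--▸ s1
  s1 = a.b.0 + (0 + 0 + (0 + 0)) → --a--▸ s2
  s2 = b.0 → --b--▸ s3
  s3 = 0 → deadlocked
Reachable graph of Q (4 states):
  t0 = a.(0 + 0 + (0 + 0) + a.b.0) → --a--▸ t1
  t1 = 0 + 0 + (0 + 0) + a.b.0 → --a--▸ t2
  t2 = b.0 → --b--▸ t3
  t3 = 0 → deadlocked
Partition-refinement fixed point:
  B0 = {s0, t0}
  B1 = {s1, t1}
  B2 = {s2, t2}
  B3 = {s3, t3}
s0 ∈ B0, t0 ∈ B0 → same block

YES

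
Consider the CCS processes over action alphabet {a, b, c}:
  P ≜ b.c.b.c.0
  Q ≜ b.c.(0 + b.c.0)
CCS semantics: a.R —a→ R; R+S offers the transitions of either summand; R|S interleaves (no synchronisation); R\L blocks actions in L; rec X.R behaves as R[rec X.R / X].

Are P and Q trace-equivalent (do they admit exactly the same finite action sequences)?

YES

LTS(P): 5 reachable states
  u0 = b.c.b.c.0 :: —b→ u1
  u1 = c.b.c.0 :: —c→ u2
  u2 = b.c.0 :: —b→ u3
  u3 = c.0 :: —c→ u4
  u4 = 0 :: ∅
LTS(Q): 5 reachable states
  v0 = b.c.(0 + b.c.0) :: —b→ v1
  v1 = c.(0 + b.c.0) :: —c→ v2
  v2 = 0 + b.c.0 :: —b→ v3
  v3 = c.0 :: —c→ v4
  v4 = 0 :: ∅
Bisimilarity quotient blocks:
  B0 = {u0, v0}
  B1 = {u1, v1}
  B2 = {u2, v2}
  B3 = {u3, v3}
  B4 = {u4, v4}
u0 ∈ B0, v0 ∈ B0 → same block
Bisimilar ⇒ trace-equivalent.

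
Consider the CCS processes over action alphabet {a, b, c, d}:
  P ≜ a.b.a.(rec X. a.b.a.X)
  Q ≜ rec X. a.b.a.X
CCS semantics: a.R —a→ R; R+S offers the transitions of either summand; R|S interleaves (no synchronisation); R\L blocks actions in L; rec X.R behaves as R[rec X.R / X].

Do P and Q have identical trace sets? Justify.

traces(P) = traces(Q)

P's transition system — 4 states:
  m0 = a.b.a.(rec X. a.b.a.X) has moves -a-> m1
  m1 = b.a.(rec X. a.b.a.X) has moves -b-> m2
  m2 = a.(rec X. a.b.a.X) has moves -a-> m3
  m3 = rec X. a.b.a.X has moves -a-> m1
Q's transition system — 3 states:
  n0 = rec X. a.b.a.X has moves -a-> n1
  n1 = b.a.(rec X. a.b.a.X) has moves -b-> n2
  n2 = a.(rec X. a.b.a.X) has moves -a-> n0
Partition-refinement fixed point:
  B0 = {m0, m3, n0}
  B1 = {m1, n1}
  B2 = {m2, n2}
m0 ∈ B0, n0 ∈ B0 → same block
Bisimilar ⇒ trace-equivalent.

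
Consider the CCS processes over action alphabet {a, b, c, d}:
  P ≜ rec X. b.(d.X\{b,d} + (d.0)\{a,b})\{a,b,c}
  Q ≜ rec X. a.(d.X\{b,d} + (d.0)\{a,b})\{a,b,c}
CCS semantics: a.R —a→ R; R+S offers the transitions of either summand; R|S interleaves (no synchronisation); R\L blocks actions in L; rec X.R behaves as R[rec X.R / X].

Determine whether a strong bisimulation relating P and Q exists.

Reachable graph of P (4 states):
  p0 = rec X. b.(d.X\{b,d} + (d.0)\{a,b})\{a,b,c} ⊢ —b→ p1
  p1 = (d.(rec X. b.(d.X\{b,d} + (d.0)\{a,b})\{a,b,c})\{b,d} + (d.0)\{a,b})\{a,b,c} ⊢ —d→ p2, —d→ p3
  p2 = (rec X. b.(d.X\{b,d} + (d.0)\{a,b})\{a,b,c})\{b,d}\{a,b,c} ⊢ (no moves)
  p3 = 0\{a,b}\{a,b,c} ⊢ (no moves)
Reachable graph of Q (4 states):
  q0 = rec X. a.(d.X\{b,d} + (d.0)\{a,b})\{a,b,c} ⊢ —a→ q1
  q1 = (d.(rec X. a.(d.X\{b,d} + (d.0)\{a,b})\{a,b,c})\{b,d} + (d.0)\{a,b})\{a,b,c} ⊢ —d→ q2, —d→ q3
  q2 = (rec X. a.(d.X\{b,d} + (d.0)\{a,b})\{a,b,c})\{b,d}\{a,b,c} ⊢ (no moves)
  q3 = 0\{a,b}\{a,b,c} ⊢ (no moves)
Bisimilarity quotient blocks:
  B0 = {p0}
  B1 = {p1, q1}
  B2 = {p2, p3, q2, q3}
  B3 = {q0}
p0 ∈ B0, q0 ∈ B3 → different blocks

NO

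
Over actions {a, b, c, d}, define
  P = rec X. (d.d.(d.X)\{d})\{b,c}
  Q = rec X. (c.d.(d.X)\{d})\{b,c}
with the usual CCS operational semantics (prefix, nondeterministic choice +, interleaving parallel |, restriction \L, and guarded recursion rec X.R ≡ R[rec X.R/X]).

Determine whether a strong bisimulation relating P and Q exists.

LTS(P): 3 reachable states
  s0 = rec X. (d.d.(d.X)\{d})\{b,c} has moves —d→ s1
  s1 = (d.(d.(rec X. (d.d.(d.X)\{d})\{b,c}))\{d})\{b,c} has moves —d→ s2
  s2 = (d.(rec X. (d.d.(d.X)\{d})\{b,c}))\{d}\{b,c} has moves (no moves)
LTS(Q): 1 reachable states
  t0 = rec X. (c.d.(d.X)\{d})\{b,c} has moves (no moves)
Bisimilarity quotient blocks:
  B0 = {s0}
  B1 = {s1}
  B2 = {s2, t0}
s0 ∈ B0, t0 ∈ B2 → different blocks

P ≁ Q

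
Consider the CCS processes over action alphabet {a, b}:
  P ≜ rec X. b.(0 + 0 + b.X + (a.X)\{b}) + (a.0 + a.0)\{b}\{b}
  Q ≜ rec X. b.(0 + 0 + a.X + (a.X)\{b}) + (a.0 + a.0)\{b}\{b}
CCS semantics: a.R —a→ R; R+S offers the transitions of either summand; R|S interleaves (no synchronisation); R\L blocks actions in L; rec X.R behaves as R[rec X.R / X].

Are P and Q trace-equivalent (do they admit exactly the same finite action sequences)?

NO — witness ⟨bb⟩

LTS(P): 5 reachable states
  p0 = rec X. b.(0 + 0 + b.X + (a.X)\{b}) + (a.0 + a.0)\{b}\{b} has moves ··a··> p1, ··b··> p2
  p1 = 0\{b}\{b} has moves ·
  p2 = 0 + 0 + b.(rec X. b.(0 + 0 + b.X + (a.X)\{b}) + (a.0 + a.0)\{b}\{b}) + (a.(rec X. b.(0 + 0 + b.X + (a.X)\{b}) + (a.0 + a.0)\{b}\{b}))\{b} has moves ··a··> p3, ··b··> p0
  p3 = (rec X. b.(0 + 0 + b.X + (a.X)\{b}) + (a.0 + a.0)\{b}\{b})\{b} has moves ··a··> p4
  p4 = 0\{b}\{b}\{b} has moves ·
LTS(Q): 5 reachable states
  q0 = rec X. b.(0 + 0 + a.X + (a.X)\{b}) + (a.0 + a.0)\{b}\{b} has moves ··a··> q1, ··b··> q2
  q1 = 0\{b}\{b} has moves ·
  q2 = 0 + 0 + a.(rec X. b.(0 + 0 + a.X + (a.X)\{b}) + (a.0 + a.0)\{b}\{b}) + (a.(rec X. b.(0 + 0 + a.X + (a.X)\{b}) + (a.0 + a.0)\{b}\{b}))\{b} has moves ··a··> q0, ··a··> q3
  q3 = (rec X. b.(0 + 0 + a.X + (a.X)\{b}) + (a.0 + a.0)\{b}\{b})\{b} has moves ··a··> q4
  q4 = 0\{b}\{b}\{b} has moves ·
Executing bb from P (initial set {p0}):
  after b @ step 1: {p2}
  after b @ step 2: {p0}
  — P admits the full trace.
Executing bb from Q (initial set {q0}):
  after b @ step 1: {q2}
  after b @ step 2: no successor for Q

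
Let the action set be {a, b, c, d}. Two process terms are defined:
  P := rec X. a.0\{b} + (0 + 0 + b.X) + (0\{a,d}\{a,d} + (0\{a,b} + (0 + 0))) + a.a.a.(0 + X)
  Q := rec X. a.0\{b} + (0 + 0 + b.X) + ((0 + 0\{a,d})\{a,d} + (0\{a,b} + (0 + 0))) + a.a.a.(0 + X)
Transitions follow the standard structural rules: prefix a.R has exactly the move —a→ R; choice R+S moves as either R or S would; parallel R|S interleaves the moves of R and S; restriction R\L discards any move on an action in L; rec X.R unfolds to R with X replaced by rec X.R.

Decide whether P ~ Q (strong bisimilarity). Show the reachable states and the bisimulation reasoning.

bisimilar

P's transition system — 5 states:
  m0 = rec X. a.0\{b} + (0 + 0 + b.X) + (0\{a,d}\{a,d} + (0\{a,b} + (0 + 0))) + a.a.a.(0 + X) :: —a→ m1, —a→ m2, —b→ m0
  m1 = 0\{b} :: deadlocked
  m2 = a.a.(0 + (rec X. a.0\{b} + (0 + 0 + b.X) + (0\{a,d}\{a,d} + (0\{a,b} + (0 + 0))) + a.a.a.(0 + X))) :: —a→ m3
  m3 = a.(0 + (rec X. a.0\{b} + (0 + 0 + b.X) + (0\{a,d}\{a,d} + (0\{a,b} + (0 + 0))) + a.a.a.(0 + X))) :: —a→ m4
  m4 = 0 + (rec X. a.0\{b} + (0 + 0 + b.X) + (0\{a,d}\{a,d} + (0\{a,b} + (0 + 0))) + a.a.a.(0 + X)) :: —a→ m1, —a→ m2, —b→ m0
Q's transition system — 5 states:
  n0 = rec X. a.0\{b} + (0 + 0 + b.X) + ((0 + 0\{a,d})\{a,d} + (0\{a,b} + (0 + 0))) + a.a.a.(0 + X) :: —a→ n1, —a→ n2, —b→ n0
  n1 = 0\{b} :: deadlocked
  n2 = a.a.(0 + (rec X. a.0\{b} + (0 + 0 + b.X) + ((0 + 0\{a,d})\{a,d} + (0\{a,b} + (0 + 0))) + a.a.a.(0 + X))) :: —a→ n3
  n3 = a.(0 + (rec X. a.0\{b} + (0 + 0 + b.X) + ((0 + 0\{a,d})\{a,d} + (0\{a,b} + (0 + 0))) + a.a.a.(0 + X))) :: —a→ n4
  n4 = 0 + (rec X. a.0\{b} + (0 + 0 + b.X) + ((0 + 0\{a,d})\{a,d} + (0\{a,b} + (0 + 0))) + a.a.a.(0 + X)) :: —a→ n1, —a→ n2, —b→ n0
Coarsest stable partition (strong bisimilarity classes):
  B0 = {m0, m4, n0, n4}
  B1 = {m1, n1}
  B2 = {m2, n2}
  B3 = {m3, n3}
m0 ∈ B0, n0 ∈ B0 → same block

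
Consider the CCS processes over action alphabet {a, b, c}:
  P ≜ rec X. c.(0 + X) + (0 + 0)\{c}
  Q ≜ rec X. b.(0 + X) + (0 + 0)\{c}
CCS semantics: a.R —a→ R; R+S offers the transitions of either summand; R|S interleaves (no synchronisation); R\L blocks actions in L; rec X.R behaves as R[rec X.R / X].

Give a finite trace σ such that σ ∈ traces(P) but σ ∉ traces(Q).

LTS(P): 2 reachable states
  m0 = rec X. c.(0 + X) + (0 + 0)\{c} | ··c··> m1
  m1 = 0 + (rec X. c.(0 + X) + (0 + 0)\{c}) | ··c··> m1
LTS(Q): 2 reachable states
  n0 = rec X. b.(0 + X) + (0 + 0)\{c} | ··b··> n1
  n1 = 0 + (rec X. b.(0 + X) + (0 + 0)\{c}) | ··b··> n1
Executing c from P (initial set {m0}):
  after c @ step 1: {m1}
  — P admits the full trace.
Executing c from Q (initial set {n0}):
  after c @ step 1: no successor for Q

c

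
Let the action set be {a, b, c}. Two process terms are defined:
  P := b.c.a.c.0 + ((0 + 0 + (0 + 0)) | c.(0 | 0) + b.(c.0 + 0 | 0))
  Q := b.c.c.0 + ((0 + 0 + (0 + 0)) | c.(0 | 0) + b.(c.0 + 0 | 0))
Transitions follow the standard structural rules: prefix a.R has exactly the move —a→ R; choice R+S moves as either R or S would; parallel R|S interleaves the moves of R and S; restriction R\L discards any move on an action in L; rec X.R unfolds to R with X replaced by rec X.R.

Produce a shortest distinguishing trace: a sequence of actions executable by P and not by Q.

bca

LTS(P): 7 reachable states
  m0 = b.c.a.c.0 + ((0 + 0 + (0 + 0)) | c.(0 | 0) + b.(c.0 + 0 | 0)) ⊢ -b-> m1, -b-> m2, -c-> m3
  m1 = c.0 + 0 | 0 ⊢ -c-> m4
  m2 = c.a.c.0 ⊢ -c-> m5
  m3 = (0 + 0 + (0 + 0)) | (0 | 0) ⊢ ·
  m4 = 0 ⊢ ·
  m5 = a.c.0 ⊢ -a-> m6
  m6 = c.0 ⊢ -c-> m4
LTS(Q): 6 reachable states
  n0 = b.c.c.0 + ((0 + 0 + (0 + 0)) | c.(0 | 0) + b.(c.0 + 0 | 0)) ⊢ -b-> n1, -b-> n2, -c-> n3
  n1 = c.0 + 0 | 0 ⊢ -c-> n4
  n2 = c.c.0 ⊢ -c-> n5
  n3 = (0 + 0 + (0 + 0)) | (0 | 0) ⊢ ·
  n4 = 0 ⊢ ·
  n5 = c.0 ⊢ -c-> n4
Executing bca from P (initial set {m0}):
  [1] b ⇒ {m1, m2}
  [2] c ⇒ {m4, m5}
  [3] a ⇒ {m6}
  ✓ P
Executing bca from Q (initial set {n0}):
  [1] b ⇒ {n1, n2}
  [2] c ⇒ {n4, n5}
  [3] a ⇒ ∅ (Q stuck)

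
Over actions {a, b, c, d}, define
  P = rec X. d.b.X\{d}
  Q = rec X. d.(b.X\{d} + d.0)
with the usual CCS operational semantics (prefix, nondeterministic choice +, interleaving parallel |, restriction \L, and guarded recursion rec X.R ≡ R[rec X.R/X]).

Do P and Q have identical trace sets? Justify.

P's transition system — 3 states:
  u0 = rec X. d.b.X\{d} → --d--▸ u1
  u1 = b.(rec X. d.b.X\{d})\{d} → --b--▸ u2
  u2 = (rec X. d.b.X\{d})\{d} → deadlocked
Q's transition system — 4 states:
  v0 = rec X. d.(b.X\{d} + d.0) → --d--▸ v1
  v1 = b.(rec X. d.(b.X\{d} + d.0))\{d} + d.0 → --b--▸ v2, --d--▸ v3
  v2 = (rec X. d.(b.X\{d} + d.0))\{d} → deadlocked
  v3 = 0 → deadlocked
Executing dd from Q (initial set {v0}):
  step 1 (d): {v1}
  step 2 (d): {v3}
  ✓ Q
Executing dd from P (initial set {u0}):
  step 1 (d): {u1}
  step 2 (d): no successor for P

trace-distinct — witness ⟨dd⟩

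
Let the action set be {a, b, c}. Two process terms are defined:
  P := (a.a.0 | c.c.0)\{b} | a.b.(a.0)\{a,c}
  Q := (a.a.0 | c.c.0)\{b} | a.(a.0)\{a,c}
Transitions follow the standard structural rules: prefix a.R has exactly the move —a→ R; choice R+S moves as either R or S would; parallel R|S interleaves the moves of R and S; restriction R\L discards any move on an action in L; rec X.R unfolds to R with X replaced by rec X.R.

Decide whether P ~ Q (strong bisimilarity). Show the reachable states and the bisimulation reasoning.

Reachable graph of P (27 states):
  u0 = (a.a.0 | c.c.0)\{b} | a.b.(a.0)\{a,c} | ··a··> u1, ··a··> u2, ··c··> u3
  u1 = (a.0 | c.c.0)\{b} | a.b.(a.0)\{a,c} | ··a··> u4, ··a··> u5, ··c··> u6
  u2 = (a.a.0 | c.c.0)\{b} | b.(a.0)\{a,c} | ··a··> u5, ··b··> u7, ··c··> u8
  u3 = (a.a.0 | c.0)\{b} | a.b.(a.0)\{a,c} | ··a··> u6, ··a··> u8, ··c··> u9
  u4 = (0 | c.c.0)\{b} | a.b.(a.0)\{a,c} | ··a··> u10, ··c··> u11
  u5 = (a.0 | c.c.0)\{b} | b.(a.0)\{a,c} | ··a··> u10, ··b··> u12, ··c··> u13
  u6 = (a.0 | c.0)\{b} | a.b.(a.0)\{a,c} | ··a··> u11, ··a··> u13, ··c··> u14
  u7 = (a.a.0 | c.c.0)\{b} | (a.0)\{a,c} | ··a··> u12, ··c··> u15
  u8 = (a.a.0 | c.0)\{b} | b.(a.0)\{a,c} | ··a··> u13, ··b··> u15, ··c··> u16
  u9 = (a.a.0 | 0)\{b} | a.b.(a.0)\{a,c} | ··a··> u14, ··a··> u16
  u10 = (0 | c.c.0)\{b} | b.(a.0)\{a,c} | ··b··> u17, ··c··> u18
  u11 = (0 | c.0)\{b} | a.b.(a.0)\{a,c} | ··a··> u18, ··c··> u19
  u12 = (a.0 | c.c.0)\{b} | (a.0)\{a,c} | ··a··> u17, ··c··> u20
  u13 = (a.0 | c.0)\{b} | b.(a.0)\{a,c} | ··a··> u18, ··b··> u20, ··c··> u21
  u14 = (a.0 | 0)\{b} | a.b.(a.0)\{a,c} | ··a··> u19, ··a··> u21
  u15 = (a.a.0 | c.0)\{b} | (a.0)\{a,c} | ··a··> u20, ··c··> u22
  u16 = (a.a.0 | 0)\{b} | b.(a.0)\{a,c} | ··a··> u21, ··b··> u22
  u17 = (0 | c.c.0)\{b} | (a.0)\{a,c} | ··c··> u23
  u18 = (0 | c.0)\{b} | b.(a.0)\{a,c} | ··b··> u23, ··c··> u24
  u19 = (0 | 0)\{b} | a.b.(a.0)\{a,c} | ··a··> u24
  u20 = (a.0 | c.0)\{b} | (a.0)\{a,c} | ··a··> u23, ··c··> u25
  u21 = (a.0 | 0)\{b} | b.(a.0)\{a,c} | ··a··> u24, ··b··> u25
  u22 = (a.a.0 | 0)\{b} | (a.0)\{a,c} | ··a··> u25
  u23 = (0 | c.0)\{b} | (a.0)\{a,c} | ··c··> u26
  u24 = (0 | 0)\{b} | b.(a.0)\{a,c} | ··b··> u26
  u25 = (a.0 | 0)\{b} | (a.0)\{a,c} | ··a··> u26
  u26 = (0 | 0)\{b} | (a.0)\{a,c} | stopped
Reachable graph of Q (18 states):
  v0 = (a.a.0 | c.c.0)\{b} | a.(a.0)\{a,c} | ··a··> v1, ··a··> v2, ··c··> v3
  v1 = (a.0 | c.c.0)\{b} | a.(a.0)\{a,c} | ··a··> v4, ··a··> v5, ··c··> v6
  v2 = (a.a.0 | c.c.0)\{b} | (a.0)\{a,c} | ··a··> v5, ··c··> v7
  v3 = (a.a.0 | c.0)\{b} | a.(a.0)\{a,c} | ··a··> v6, ··a··> v7, ··c··> v8
  v4 = (0 | c.c.0)\{b} | a.(a.0)\{a,c} | ··a··> v9, ··c··> v10
  v5 = (a.0 | c.c.0)\{b} | (a.0)\{a,c} | ··a··> v9, ··c··> v11
  v6 = (a.0 | c.0)\{b} | a.(a.0)\{a,c} | ··a··> v10, ··a··> v11, ··c··> v12
  v7 = (a.a.0 | c.0)\{b} | (a.0)\{a,c} | ··a··> v11, ··c··> v13
  v8 = (a.a.0 | 0)\{b} | a.(a.0)\{a,c} | ··a··> v12, ··a··> v13
  v9 = (0 | c.c.0)\{b} | (a.0)\{a,c} | ··c··> v14
  v10 = (0 | c.0)\{b} | a.(a.0)\{a,c} | ··a··> v14, ··c··> v15
  v11 = (a.0 | c.0)\{b} | (a.0)\{a,c} | ··a··> v14, ··c··> v16
  v12 = (a.0 | 0)\{b} | a.(a.0)\{a,c} | ··a··> v15, ··a··> v16
  v13 = (a.a.0 | 0)\{b} | (a.0)\{a,c} | ··a··> v16
  v14 = (0 | c.0)\{b} | (a.0)\{a,c} | ··c··> v17
  v15 = (0 | 0)\{b} | a.(a.0)\{a,c} | ··a··> v17
  v16 = (a.0 | 0)\{b} | (a.0)\{a,c} | ··a··> v17
  v17 = (0 | 0)\{b} | (a.0)\{a,c} | stopped
Partition-refinement fixed point:
  B0 = {u0}
  B1 = {u3}
  B2 = {u9}
  B3 = {u16}
  B4 = {u22, v12, v13}
  B5 = {u25, v15, v16}
  B6 = {u26, v17}
  B7 = {u21}
  B8 = {u24}
  B9 = {u14}
  B10 = {u19}
  B11 = {u6}
  B12 = {u11}
  B13 = {u18}
  B14 = {u23, v14}
  B15 = {u13}
  B16 = {u20, v10, v11}
  B17 = {u8}
  B18 = {u15, v6, v7}
  B19 = {u2}
  B20 = {u7, v1, v2}
  B21 = {u12, v4, v5}
  B22 = {u17, v9}
  B23 = {u5}
  B24 = {u10}
  B25 = {u1}
  B26 = {u4}
  B27 = {v0}
  B28 = {v3}
  B29 = {v8}
u0 ∈ B0, v0 ∈ B27 → different blocks

NO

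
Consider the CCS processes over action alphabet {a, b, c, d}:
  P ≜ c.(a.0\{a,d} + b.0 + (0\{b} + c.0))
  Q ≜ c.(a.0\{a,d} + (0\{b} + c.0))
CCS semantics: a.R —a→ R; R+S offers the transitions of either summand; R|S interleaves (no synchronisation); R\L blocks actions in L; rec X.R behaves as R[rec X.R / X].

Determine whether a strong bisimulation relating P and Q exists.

LTS(P): 4 reachable states
  p0 = c.(a.0\{a,d} + b.0 + (0\{b} + c.0)) → ··c··> p1
  p1 = a.0\{a,d} + b.0 + (0\{b} + c.0) → ··a··> p2, ··b··> p3, ··c··> p3
  p2 = 0\{a,d} → ·
  p3 = 0 → ·
LTS(Q): 4 reachable states
  q0 = c.(a.0\{a,d} + (0\{b} + c.0)) → ··c··> q1
  q1 = a.0\{a,d} + (0\{b} + c.0) → ··a··> q2, ··c··> q3
  q2 = 0\{a,d} → ·
  q3 = 0 → ·
Coarsest stable partition (strong bisimilarity classes):
  B0 = {p0}
  B1 = {p1}
  B2 = {p2, p3, q2, q3}
  B3 = {q0}
  B4 = {q1}
p0 ∈ B0, q0 ∈ B3 → different blocks

NO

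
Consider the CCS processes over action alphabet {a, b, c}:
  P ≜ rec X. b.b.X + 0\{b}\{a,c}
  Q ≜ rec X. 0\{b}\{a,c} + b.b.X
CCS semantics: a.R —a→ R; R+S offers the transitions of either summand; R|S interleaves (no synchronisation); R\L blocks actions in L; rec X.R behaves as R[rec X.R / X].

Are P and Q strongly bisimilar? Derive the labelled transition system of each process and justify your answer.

P ~ Q

P's transition system — 2 states:
  u0 = rec X. b.b.X + 0\{b}\{a,c} → —b→ u1
  u1 = b.(rec X. b.b.X + 0\{b}\{a,c}) → —b→ u0
Q's transition system — 2 states:
  v0 = rec X. 0\{b}\{a,c} + b.b.X → —b→ v1
  v1 = b.(rec X. 0\{b}\{a,c} + b.b.X) → —b→ v0
Coarsest stable partition (strong bisimilarity classes):
  B0 = {u0, u1, v0, v1}
u0 ∈ B0, v0 ∈ B0 → same block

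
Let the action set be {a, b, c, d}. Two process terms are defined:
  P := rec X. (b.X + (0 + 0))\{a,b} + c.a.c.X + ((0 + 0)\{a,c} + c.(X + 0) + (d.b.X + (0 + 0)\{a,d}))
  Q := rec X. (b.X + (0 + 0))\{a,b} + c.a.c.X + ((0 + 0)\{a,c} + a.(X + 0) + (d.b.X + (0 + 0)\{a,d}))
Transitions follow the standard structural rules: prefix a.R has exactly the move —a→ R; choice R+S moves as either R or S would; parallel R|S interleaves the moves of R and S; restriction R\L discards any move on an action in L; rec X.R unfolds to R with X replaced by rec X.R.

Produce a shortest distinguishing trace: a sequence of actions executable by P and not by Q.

cc

LTS(P): 5 reachable states
  m0 = rec X. (b.X + (0 + 0))\{a,b} + c.a.c.X + ((0 + 0)\{a,c} + c.(X + 0) + (d.b.X + (0 + 0)\{a,d})) has moves —c→ m1, —c→ m2, —d→ m3
  m1 = (rec X. (b.X + (0 + 0))\{a,b} + c.a.c.X + ((0 + 0)\{a,c} + c.(X + 0) + (d.b.X + (0 + 0)\{a,d}))) + 0 has moves —c→ m1, —c→ m2, —d→ m3
  m2 = a.c.(rec X. (b.X + (0 + 0))\{a,b} + c.a.c.X + ((0 + 0)\{a,c} + c.(X + 0) + (d.b.X + (0 + 0)\{a,d}))) has moves —a→ m4
  m3 = b.(rec X. (b.X + (0 + 0))\{a,b} + c.a.c.X + ((0 + 0)\{a,c} + c.(X + 0) + (d.b.X + (0 + 0)\{a,d}))) has moves —b→ m0
  m4 = c.(rec X. (b.X + (0 + 0))\{a,b} + c.a.c.X + ((0 + 0)\{a,c} + c.(X + 0) + (d.b.X + (0 + 0)\{a,d}))) has moves —c→ m0
LTS(Q): 5 reachable states
  n0 = rec X. (b.X + (0 + 0))\{a,b} + c.a.c.X + ((0 + 0)\{a,c} + a.(X + 0) + (d.b.X + (0 + 0)\{a,d})) has moves —a→ n1, —c→ n2, —d→ n3
  n1 = (rec X. (b.X + (0 + 0))\{a,b} + c.a.c.X + ((0 + 0)\{a,c} + a.(X + 0) + (d.b.X + (0 + 0)\{a,d}))) + 0 has moves —a→ n1, —c→ n2, —d→ n3
  n2 = a.c.(rec X. (b.X + (0 + 0))\{a,b} + c.a.c.X + ((0 + 0)\{a,c} + a.(X + 0) + (d.b.X + (0 + 0)\{a,d}))) has moves —a→ n4
  n3 = b.(rec X. (b.X + (0 + 0))\{a,b} + c.a.c.X + ((0 + 0)\{a,c} + a.(X + 0) + (d.b.X + (0 + 0)\{a,d}))) has moves —b→ n0
  n4 = c.(rec X. (b.X + (0 + 0))\{a,b} + c.a.c.X + ((0 + 0)\{a,c} + a.(X + 0) + (d.b.X + (0 + 0)\{a,d}))) has moves —c→ n0
Executing cc from P (initial set {m0}):
  after c @ step 1: {m1, m2}
  after c @ step 2: {m1, m2}
  — P admits the full trace.
Executing cc from Q (initial set {n0}):
  after c @ step 1: {n2}
  after c @ step 2: no successor for Q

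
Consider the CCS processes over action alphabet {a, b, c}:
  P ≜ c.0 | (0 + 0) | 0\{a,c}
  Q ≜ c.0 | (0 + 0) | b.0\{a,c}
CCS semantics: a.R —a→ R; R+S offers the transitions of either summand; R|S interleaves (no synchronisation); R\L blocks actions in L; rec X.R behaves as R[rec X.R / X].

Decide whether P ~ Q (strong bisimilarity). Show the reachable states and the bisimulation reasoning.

P ≁ Q

LTS(P): 2 reachable states
  s0 = c.0 | (0 + 0) | 0\{a,c} ⊢ ··c··> s1
  s1 = 0 | (0 + 0) | 0\{a,c} ⊢ deadlocked
LTS(Q): 4 reachable states
  t0 = c.0 | (0 + 0) | b.0\{a,c} ⊢ ··b··> t1, ··c··> t2
  t1 = c.0 | (0 + 0) | 0\{a,c} ⊢ ··c··> t3
  t2 = 0 | (0 + 0) | b.0\{a,c} ⊢ ··b··> t3
  t3 = 0 | (0 + 0) | 0\{a,c} ⊢ deadlocked
Coarsest stable partition (strong bisimilarity classes):
  B0 = {s0, t1}
  B1 = {s1, t3}
  B2 = {t0}
  B3 = {t2}
s0 ∈ B0, t0 ∈ B2 → different blocks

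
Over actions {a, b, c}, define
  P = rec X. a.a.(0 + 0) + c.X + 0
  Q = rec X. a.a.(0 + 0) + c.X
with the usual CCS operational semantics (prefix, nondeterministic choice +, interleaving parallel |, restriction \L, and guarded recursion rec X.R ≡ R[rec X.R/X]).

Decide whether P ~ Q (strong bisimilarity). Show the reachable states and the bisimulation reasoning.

P ~ Q

LTS(P): 3 reachable states
  p0 = rec X. a.a.(0 + 0) + c.X + 0 has moves =a=> p1, =c=> p0
  p1 = a.(0 + 0) has moves =a=> p2
  p2 = 0 + 0 has moves ∅
LTS(Q): 3 reachable states
  q0 = rec X. a.a.(0 + 0) + c.X has moves =a=> q1, =c=> q0
  q1 = a.(0 + 0) has moves =a=> q2
  q2 = 0 + 0 has moves ∅
Bisimilarity quotient blocks:
  B0 = {p0, q0}
  B1 = {p1, q1}
  B2 = {p2, q2}
p0 ∈ B0, q0 ∈ B0 → same block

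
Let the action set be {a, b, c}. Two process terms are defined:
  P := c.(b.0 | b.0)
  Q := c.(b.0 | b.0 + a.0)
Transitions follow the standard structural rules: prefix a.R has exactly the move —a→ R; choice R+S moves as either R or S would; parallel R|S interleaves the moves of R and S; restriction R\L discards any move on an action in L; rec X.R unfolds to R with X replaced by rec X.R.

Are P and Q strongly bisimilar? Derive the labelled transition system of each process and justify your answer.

LTS(P): 5 reachable states
  s0 = c.(b.0 | b.0) → —c→ s1
  s1 = b.0 | b.0 → —b→ s2, —b→ s3
  s2 = 0 | b.0 → —b→ s4
  s3 = b.0 | 0 → —b→ s4
  s4 = 0 | 0 → deadlocked
LTS(Q): 6 reachable states
  t0 = c.(b.0 | b.0 + a.0) → —c→ t1
  t1 = b.0 | b.0 + a.0 → —a→ t2, —b→ t3, —b→ t4
  t2 = 0 → deadlocked
  t3 = 0 | b.0 → —b→ t5
  t4 = b.0 | 0 → —b→ t5
  t5 = 0 | 0 → deadlocked
Partition-refinement fixed point:
  B0 = {s0}
  B1 = {s1}
  B2 = {s2, s3, t3, t4}
  B3 = {s4, t2, t5}
  B4 = {t0}
  B5 = {t1}
s0 ∈ B0, t0 ∈ B4 → different blocks

P ≁ Q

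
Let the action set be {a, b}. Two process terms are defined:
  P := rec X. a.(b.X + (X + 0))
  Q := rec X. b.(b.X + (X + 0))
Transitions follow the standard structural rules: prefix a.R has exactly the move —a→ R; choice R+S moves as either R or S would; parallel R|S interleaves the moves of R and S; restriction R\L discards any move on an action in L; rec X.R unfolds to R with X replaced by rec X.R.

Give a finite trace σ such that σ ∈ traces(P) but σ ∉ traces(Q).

a

LTS(P): 2 reachable states
  m0 = rec X. a.(b.X + (X + 0)) :: ··a··> m1
  m1 = b.(rec X. a.(b.X + (X + 0))) + ((rec X. a.(b.X + (X + 0))) + 0) :: ··a··> m1, ··b··> m0
LTS(Q): 2 reachable states
  n0 = rec X. b.(b.X + (X + 0)) :: ··b··> n1
  n1 = b.(rec X. b.(b.X + (X + 0))) + ((rec X. b.(b.X + (X + 0))) + 0) :: ··b··> n0, ··b··> n1
Run σ = ⟨a⟩ on P: start {m0}
  after a @ step 1: {m1}
  — P admits the full trace.
Run σ = ⟨a⟩ on Q: start {n0}
  after a @ step 1: ∅ (Q stuck)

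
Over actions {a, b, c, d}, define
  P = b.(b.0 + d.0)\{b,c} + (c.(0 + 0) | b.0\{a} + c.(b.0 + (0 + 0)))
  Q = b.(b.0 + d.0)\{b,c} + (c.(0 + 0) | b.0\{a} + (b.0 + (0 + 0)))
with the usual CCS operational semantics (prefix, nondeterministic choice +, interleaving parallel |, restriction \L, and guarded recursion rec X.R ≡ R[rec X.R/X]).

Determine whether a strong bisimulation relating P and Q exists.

P ≁ Q

P's transition system — 8 states:
  s0 = b.(b.0 + d.0)\{b,c} + (c.(0 + 0) | b.0\{a} + c.(b.0 + (0 + 0))) → =b=> s1, =b=> s2, =c=> s3, =c=> s4
  s1 = (b.0 + d.0)\{b,c} → =d=> s5
  s2 = c.(0 + 0) | 0\{a} → =c=> s6
  s3 = (0 + 0) | b.0\{a} → =b=> s6
  s4 = b.0 + (0 + 0) → =b=> s7
  s5 = 0\{b,c} → ∅
  s6 = (0 + 0) | 0\{a} → ∅
  s7 = 0 → ∅
Q's transition system — 7 states:
  t0 = b.(b.0 + d.0)\{b,c} + (c.(0 + 0) | b.0\{a} + (b.0 + (0 + 0))) → =b=> t1, =b=> t2, =b=> t3, =c=> t4
  t1 = (b.0 + d.0)\{b,c} → =d=> t5
  t2 = 0 → ∅
  t3 = c.(0 + 0) | 0\{a} → =c=> t6
  t4 = (0 + 0) | b.0\{a} → =b=> t6
  t5 = 0\{b,c} → ∅
  t6 = (0 + 0) | 0\{a} → ∅
Partition-refinement fixed point:
  B0 = {s0}
  B1 = {s1, t1}
  B2 = {s5, s6, s7, t2, t5, t6}
  B3 = {s3, s4, t4}
  B4 = {s2, t3}
  B5 = {t0}
s0 ∈ B0, t0 ∈ B5 → different blocks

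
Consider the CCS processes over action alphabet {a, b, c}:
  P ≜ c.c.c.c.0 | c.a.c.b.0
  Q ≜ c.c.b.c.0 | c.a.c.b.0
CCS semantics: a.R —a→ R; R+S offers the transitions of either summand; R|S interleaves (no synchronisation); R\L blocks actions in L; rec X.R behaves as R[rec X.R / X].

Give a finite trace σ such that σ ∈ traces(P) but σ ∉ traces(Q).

cccc

LTS(P): 25 reachable states
  u0 = c.c.c.c.0 | c.a.c.b.0 | -c-> u1, -c-> u2
  u1 = c.c.c.0 | c.a.c.b.0 | -c-> u3, -c-> u4
  u2 = c.c.c.c.0 | a.c.b.0 | -a-> u5, -c-> u4
  u3 = c.c.0 | c.a.c.b.0 | -c-> u6, -c-> u7
  u4 = c.c.c.0 | a.c.b.0 | -a-> u8, -c-> u7
  u5 = c.c.c.c.0 | c.b.0 | -c-> u8, -c-> u9
  u6 = c.0 | c.a.c.b.0 | -c-> u10, -c-> u11
  u7 = c.c.0 | a.c.b.0 | -a-> u12, -c-> u11
  u8 = c.c.c.0 | c.b.0 | -c-> u12, -c-> u13
  u9 = c.c.c.c.0 | b.0 | -b-> u14, -c-> u13
  u10 = 0 | c.a.c.b.0 | -c-> u15
  u11 = c.0 | a.c.b.0 | -a-> u16, -c-> u15
  u12 = c.c.0 | c.b.0 | -c-> u16, -c-> u17
  u13 = c.c.c.0 | b.0 | -b-> u18, -c-> u17
  u14 = c.c.c.c.0 | 0 | -c-> u18
  u15 = 0 | a.c.b.0 | -a-> u19
  u16 = c.0 | c.b.0 | -c-> u19, -c-> u20
  u17 = c.c.0 | b.0 | -b-> u21, -c-> u20
  u18 = c.c.c.0 | 0 | -c-> u21
  u19 = 0 | c.b.0 | -c-> u22
  u20 = c.0 | b.0 | -b-> u23, -c-> u22
  u21 = c.c.0 | 0 | -c-> u23
  u22 = 0 | b.0 | -b-> u24
  u23 = c.0 | 0 | -c-> u24
  u24 = 0 | 0 | stopped
LTS(Q): 25 reachable states
  v0 = c.c.b.c.0 | c.a.c.b.0 | -c-> v1, -c-> v2
  v1 = c.b.c.0 | c.a.c.b.0 | -c-> v3, -c-> v4
  v2 = c.c.b.c.0 | a.c.b.0 | -a-> v5, -c-> v4
  v3 = b.c.0 | c.a.c.b.0 | -b-> v6, -c-> v7
  v4 = c.b.c.0 | a.c.b.0 | -a-> v8, -c-> v7
  v5 = c.c.b.c.0 | c.b.0 | -c-> v8, -c-> v9
  v6 = c.0 | c.a.c.b.0 | -c-> v10, -c-> v11
  v7 = b.c.0 | a.c.b.0 | -a-> v12, -b-> v11
  v8 = c.b.c.0 | c.b.0 | -c-> v12, -c-> v13
  v9 = c.c.b.c.0 | b.0 | -b-> v14, -c-> v13
  v10 = 0 | c.a.c.b.0 | -c-> v15
  v11 = c.0 | a.c.b.0 | -a-> v16, -c-> v15
  v12 = b.c.0 | c.b.0 | -b-> v16, -c-> v17
  v13 = c.b.c.0 | b.0 | -b-> v18, -c-> v17
  v14 = c.c.b.c.0 | 0 | -c-> v18
  v15 = 0 | a.c.b.0 | -a-> v19
  v16 = c.0 | c.b.0 | -c-> v19, -c-> v20
  v17 = b.c.0 | b.0 | -b-> v20, -b-> v21
  v18 = c.b.c.0 | 0 | -c-> v21
  v19 = 0 | c.b.0 | -c-> v22
  v20 = c.0 | b.0 | -b-> v23, -c-> v22
  v21 = b.c.0 | 0 | -b-> v23
  v22 = 0 | b.0 | -b-> v24
  v23 = c.0 | 0 | -c-> v24
  v24 = 0 | 0 | stopped
Executing cccc from P (initial set {u0}):
  [1] c ⇒ {u1, u2}
  [2] c ⇒ {u3, u4}
  [3] c ⇒ {u6, u7}
  [4] c ⇒ {u10, u11}
  — P admits the full trace.
Executing cccc from Q (initial set {v0}):
  [1] c ⇒ {v1, v2}
  [2] c ⇒ {v3, v4}
  [3] c ⇒ {v7}
  [4] c ⇒ ∅  — Q cannot continue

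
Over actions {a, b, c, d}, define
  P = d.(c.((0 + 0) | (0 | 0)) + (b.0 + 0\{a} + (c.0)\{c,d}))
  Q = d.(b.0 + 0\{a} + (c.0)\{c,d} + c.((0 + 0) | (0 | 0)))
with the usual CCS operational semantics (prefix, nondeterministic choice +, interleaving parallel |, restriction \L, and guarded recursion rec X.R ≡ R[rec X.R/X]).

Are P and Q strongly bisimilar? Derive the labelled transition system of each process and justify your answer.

YES

LTS(P): 4 reachable states
  u0 = d.(c.((0 + 0) | (0 | 0)) + (b.0 + 0\{a} + (c.0)\{c,d})) has moves --d--▸ u1
  u1 = c.((0 + 0) | (0 | 0)) + (b.0 + 0\{a} + (c.0)\{c,d}) has moves --b--▸ u2, --c--▸ u3
  u2 = 0 has moves deadlocked
  u3 = (0 + 0) | (0 | 0) has moves deadlocked
LTS(Q): 4 reachable states
  v0 = d.(b.0 + 0\{a} + (c.0)\{c,d} + c.((0 + 0) | (0 | 0))) has moves --d--▸ v1
  v1 = b.0 + 0\{a} + (c.0)\{c,d} + c.((0 + 0) | (0 | 0)) has moves --b--▸ v2, --c--▸ v3
  v2 = 0 has moves deadlocked
  v3 = (0 + 0) | (0 | 0) has moves deadlocked
Partition-refinement fixed point:
  B0 = {u0, v0}
  B1 = {u1, v1}
  B2 = {u2, u3, v2, v3}
u0 ∈ B0, v0 ∈ B0 → same block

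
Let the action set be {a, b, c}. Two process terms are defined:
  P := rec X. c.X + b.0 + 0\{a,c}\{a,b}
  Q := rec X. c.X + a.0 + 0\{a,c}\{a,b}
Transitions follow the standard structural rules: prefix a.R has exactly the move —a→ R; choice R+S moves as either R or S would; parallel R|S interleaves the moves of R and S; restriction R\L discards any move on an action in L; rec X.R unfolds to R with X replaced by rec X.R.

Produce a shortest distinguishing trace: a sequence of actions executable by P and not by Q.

P's transition system — 2 states:
  m0 = rec X. c.X + b.0 + 0\{a,c}\{a,b} has moves --b--▸ m1, --c--▸ m0
  m1 = 0 has moves deadlocked
Q's transition system — 2 states:
  n0 = rec X. c.X + a.0 + 0\{a,c}\{a,b} has moves --a--▸ n1, --c--▸ n0
  n1 = 0 has moves deadlocked
Trace ⟨b⟩ through P, begin at {m0}:
  step 1 (b): {m1}
  — P admits the full trace.
Trace ⟨b⟩ through Q, begin at {n0}:
  step 1 (b): ∅  — Q cannot continue

b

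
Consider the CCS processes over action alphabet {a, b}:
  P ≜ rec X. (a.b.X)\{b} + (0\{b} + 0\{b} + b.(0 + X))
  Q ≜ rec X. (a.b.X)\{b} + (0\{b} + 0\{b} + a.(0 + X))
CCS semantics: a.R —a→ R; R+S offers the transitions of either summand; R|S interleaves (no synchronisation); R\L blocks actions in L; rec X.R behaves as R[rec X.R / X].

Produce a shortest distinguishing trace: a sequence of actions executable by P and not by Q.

P's transition system — 3 states:
  m0 = rec X. (a.b.X)\{b} + (0\{b} + 0\{b} + b.(0 + X)) | -a-> m1, -b-> m2
  m1 = (b.(rec X. (a.b.X)\{b} + (0\{b} + 0\{b} + b.(0 + X))))\{b} | ·
  m2 = 0 + (rec X. (a.b.X)\{b} + (0\{b} + 0\{b} + b.(0 + X))) | -a-> m1, -b-> m2
Q's transition system — 3 states:
  n0 = rec X. (a.b.X)\{b} + (0\{b} + 0\{b} + a.(0 + X)) | -a-> n1, -a-> n2
  n1 = (b.(rec X. (a.b.X)\{b} + (0\{b} + 0\{b} + a.(0 + X))))\{b} | ·
  n2 = 0 + (rec X. (a.b.X)\{b} + (0\{b} + 0\{b} + a.(0 + X))) | -a-> n1, -a-> n2
Trace ⟨b⟩ through P, begin at {m0}:
  [1] b ⇒ {m2}
  P completes σ.
Trace ⟨b⟩ through Q, begin at {n0}:
  [1] b ⇒ ∅  — Q cannot continue

b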